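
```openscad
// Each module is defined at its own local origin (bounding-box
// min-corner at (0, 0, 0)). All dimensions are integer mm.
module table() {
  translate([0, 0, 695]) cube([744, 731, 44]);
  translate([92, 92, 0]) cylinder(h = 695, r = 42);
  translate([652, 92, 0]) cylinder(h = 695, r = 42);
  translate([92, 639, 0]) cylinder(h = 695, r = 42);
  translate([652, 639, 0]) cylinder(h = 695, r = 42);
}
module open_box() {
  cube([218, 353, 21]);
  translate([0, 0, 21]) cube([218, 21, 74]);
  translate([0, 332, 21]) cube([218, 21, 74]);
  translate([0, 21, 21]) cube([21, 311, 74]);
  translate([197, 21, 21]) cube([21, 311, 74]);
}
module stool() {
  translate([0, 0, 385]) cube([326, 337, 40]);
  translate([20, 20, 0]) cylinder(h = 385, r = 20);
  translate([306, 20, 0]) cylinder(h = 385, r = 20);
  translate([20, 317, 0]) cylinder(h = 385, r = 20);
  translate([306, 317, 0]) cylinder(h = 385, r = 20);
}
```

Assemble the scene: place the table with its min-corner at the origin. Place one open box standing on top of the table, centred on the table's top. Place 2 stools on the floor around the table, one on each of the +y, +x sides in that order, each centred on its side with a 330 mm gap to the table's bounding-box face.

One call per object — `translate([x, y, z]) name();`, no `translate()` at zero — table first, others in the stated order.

table();
translate([263, 189, 739]) open_box();
translate([209, 1061, 0]) stool();
translate([1074, 197, 0]) stool();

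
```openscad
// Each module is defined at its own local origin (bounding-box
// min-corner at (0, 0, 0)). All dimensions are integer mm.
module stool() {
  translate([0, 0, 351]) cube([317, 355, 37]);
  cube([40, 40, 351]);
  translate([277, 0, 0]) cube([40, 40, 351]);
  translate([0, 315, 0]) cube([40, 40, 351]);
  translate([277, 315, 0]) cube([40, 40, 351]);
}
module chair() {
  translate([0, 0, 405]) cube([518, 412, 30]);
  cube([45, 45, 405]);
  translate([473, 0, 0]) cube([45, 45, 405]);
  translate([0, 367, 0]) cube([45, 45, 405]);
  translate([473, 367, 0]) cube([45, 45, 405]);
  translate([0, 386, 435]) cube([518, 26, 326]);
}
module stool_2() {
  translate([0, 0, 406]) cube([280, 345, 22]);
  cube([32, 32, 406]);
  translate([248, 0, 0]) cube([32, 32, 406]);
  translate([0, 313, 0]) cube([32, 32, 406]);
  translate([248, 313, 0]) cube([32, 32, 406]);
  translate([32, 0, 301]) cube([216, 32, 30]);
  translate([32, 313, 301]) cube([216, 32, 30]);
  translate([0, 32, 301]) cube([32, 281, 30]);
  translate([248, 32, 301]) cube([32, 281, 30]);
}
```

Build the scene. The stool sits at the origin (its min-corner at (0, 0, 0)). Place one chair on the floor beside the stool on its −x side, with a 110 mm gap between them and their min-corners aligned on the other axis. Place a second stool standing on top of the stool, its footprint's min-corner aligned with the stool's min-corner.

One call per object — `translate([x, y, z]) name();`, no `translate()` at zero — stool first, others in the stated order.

stool();
translate([-628, 0, 0]) chair();
translate([0, 0, 388]) stool_2();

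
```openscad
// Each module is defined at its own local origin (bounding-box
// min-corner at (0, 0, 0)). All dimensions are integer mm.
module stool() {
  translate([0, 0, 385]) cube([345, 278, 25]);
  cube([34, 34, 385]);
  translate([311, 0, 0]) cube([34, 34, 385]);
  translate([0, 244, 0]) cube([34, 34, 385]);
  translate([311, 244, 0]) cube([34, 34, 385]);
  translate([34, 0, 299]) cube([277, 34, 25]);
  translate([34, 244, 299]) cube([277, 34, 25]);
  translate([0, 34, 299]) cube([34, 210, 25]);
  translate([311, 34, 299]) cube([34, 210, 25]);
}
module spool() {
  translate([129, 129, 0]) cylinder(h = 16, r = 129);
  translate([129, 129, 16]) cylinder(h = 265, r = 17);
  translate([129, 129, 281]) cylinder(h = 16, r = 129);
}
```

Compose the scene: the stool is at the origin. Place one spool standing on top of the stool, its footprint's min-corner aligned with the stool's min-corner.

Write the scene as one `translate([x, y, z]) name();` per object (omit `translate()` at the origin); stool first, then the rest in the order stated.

stool();
translate([0, 0, 410]) spool();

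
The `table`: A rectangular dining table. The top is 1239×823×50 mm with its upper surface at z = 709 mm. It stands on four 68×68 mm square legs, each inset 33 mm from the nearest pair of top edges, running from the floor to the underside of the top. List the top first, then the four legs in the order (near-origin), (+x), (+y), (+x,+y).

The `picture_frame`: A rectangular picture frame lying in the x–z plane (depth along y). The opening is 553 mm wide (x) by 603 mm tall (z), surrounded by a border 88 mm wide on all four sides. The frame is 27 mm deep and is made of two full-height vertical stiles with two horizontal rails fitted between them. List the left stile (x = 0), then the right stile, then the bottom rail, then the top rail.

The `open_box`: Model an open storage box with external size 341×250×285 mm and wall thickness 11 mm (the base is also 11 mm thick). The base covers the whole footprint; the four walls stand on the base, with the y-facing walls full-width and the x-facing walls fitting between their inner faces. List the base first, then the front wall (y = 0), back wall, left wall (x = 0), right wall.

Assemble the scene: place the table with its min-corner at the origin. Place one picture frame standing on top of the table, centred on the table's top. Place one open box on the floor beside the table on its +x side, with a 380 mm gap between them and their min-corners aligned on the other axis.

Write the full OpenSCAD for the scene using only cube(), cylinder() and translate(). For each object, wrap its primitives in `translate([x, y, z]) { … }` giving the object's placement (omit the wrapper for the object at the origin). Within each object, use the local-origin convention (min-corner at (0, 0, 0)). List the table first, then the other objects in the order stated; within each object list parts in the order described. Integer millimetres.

translate([0, 0, 659]) cube([1239, 823, 50]);
translate([33, 33, 0]) cube([68, 68, 659]);
translate([1138, 33, 0]) cube([68, 68, 659]);
translate([33, 722, 0]) cube([68, 68, 659]);
translate([1138, 722, 0]) cube([68, 68, 659]);
translate([255, 398, 709]) {
  cube([88, 27, 779]);
  translate([641, 0, 0]) cube([88, 27, 779]);
  translate([88, 0, 0]) cube([553, 27, 88]);
  translate([88, 0, 691]) cube([553, 27, 88]);
}
translate([1619, 0, 0]) {
  cube([341, 250, 11]);
  translate([0, 0, 11]) cube([341, 11, 274]);
  translate([0, 239, 11]) cube([341, 11, 274]);
  translate([0, 11, 11]) cube([11, 228, 274]);
  translate([330, 11, 11]) cube([11, 228, 274]);
}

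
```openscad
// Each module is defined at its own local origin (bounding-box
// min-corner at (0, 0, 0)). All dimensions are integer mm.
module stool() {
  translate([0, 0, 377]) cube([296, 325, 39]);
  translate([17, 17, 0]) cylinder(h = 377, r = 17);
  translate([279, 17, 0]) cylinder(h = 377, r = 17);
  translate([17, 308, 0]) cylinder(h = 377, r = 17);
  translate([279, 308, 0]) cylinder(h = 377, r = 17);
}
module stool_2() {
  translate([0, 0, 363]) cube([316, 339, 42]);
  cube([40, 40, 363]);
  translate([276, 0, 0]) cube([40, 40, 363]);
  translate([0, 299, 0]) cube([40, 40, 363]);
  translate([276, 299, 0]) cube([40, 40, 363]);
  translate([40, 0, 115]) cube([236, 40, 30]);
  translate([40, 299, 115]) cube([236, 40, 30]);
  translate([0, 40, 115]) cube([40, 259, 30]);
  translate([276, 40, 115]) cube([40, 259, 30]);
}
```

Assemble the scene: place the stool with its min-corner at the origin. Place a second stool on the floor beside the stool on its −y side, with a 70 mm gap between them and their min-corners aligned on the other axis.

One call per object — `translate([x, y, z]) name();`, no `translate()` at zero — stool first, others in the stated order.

stool();
translate([0, -409, 0]) stool_2();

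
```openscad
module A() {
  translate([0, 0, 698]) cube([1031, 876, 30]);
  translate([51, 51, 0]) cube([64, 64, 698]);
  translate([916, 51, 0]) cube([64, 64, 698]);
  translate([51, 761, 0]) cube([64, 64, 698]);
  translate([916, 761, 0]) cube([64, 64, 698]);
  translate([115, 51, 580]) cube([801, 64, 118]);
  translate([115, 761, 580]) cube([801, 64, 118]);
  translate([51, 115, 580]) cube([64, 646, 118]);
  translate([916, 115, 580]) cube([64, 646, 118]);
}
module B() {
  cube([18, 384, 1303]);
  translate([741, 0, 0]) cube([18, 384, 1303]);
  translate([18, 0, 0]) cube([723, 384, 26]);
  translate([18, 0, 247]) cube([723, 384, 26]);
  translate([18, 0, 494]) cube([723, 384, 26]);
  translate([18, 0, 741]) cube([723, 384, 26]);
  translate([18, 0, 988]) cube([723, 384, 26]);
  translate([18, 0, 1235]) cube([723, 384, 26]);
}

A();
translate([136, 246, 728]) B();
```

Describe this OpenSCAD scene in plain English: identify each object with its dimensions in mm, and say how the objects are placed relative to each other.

A is a table: top 1031 mm (x) × 876 mm (y), 30 mm thick, upper face at z = 728 mm, on four 64×64 mm square legs, each inset 51 mm from the nearest pair of top edges, running from z = 0 to the bottom of the top. Four apron rails, 64 mm thick and 118 mm tall, run between adjacent legs with their top edges flush with the underside of the top and their outer faces flush with the legs' outer faces.

B is an open bookshelf. Two side panels, each 18 mm thick, 384 mm deep and 1303 mm tall, stand 759 mm apart (outside-to-outside). Between them sit 6 shelves, each 26 mm thick and 384 mm deep, spanning the full gap between the sides. The bottom shelf rests on the floor (its underside at z = 0) and the clear gap between one shelf's top and the next shelf's underside is 221 mm.

The bookshelf is on top of the table, centred.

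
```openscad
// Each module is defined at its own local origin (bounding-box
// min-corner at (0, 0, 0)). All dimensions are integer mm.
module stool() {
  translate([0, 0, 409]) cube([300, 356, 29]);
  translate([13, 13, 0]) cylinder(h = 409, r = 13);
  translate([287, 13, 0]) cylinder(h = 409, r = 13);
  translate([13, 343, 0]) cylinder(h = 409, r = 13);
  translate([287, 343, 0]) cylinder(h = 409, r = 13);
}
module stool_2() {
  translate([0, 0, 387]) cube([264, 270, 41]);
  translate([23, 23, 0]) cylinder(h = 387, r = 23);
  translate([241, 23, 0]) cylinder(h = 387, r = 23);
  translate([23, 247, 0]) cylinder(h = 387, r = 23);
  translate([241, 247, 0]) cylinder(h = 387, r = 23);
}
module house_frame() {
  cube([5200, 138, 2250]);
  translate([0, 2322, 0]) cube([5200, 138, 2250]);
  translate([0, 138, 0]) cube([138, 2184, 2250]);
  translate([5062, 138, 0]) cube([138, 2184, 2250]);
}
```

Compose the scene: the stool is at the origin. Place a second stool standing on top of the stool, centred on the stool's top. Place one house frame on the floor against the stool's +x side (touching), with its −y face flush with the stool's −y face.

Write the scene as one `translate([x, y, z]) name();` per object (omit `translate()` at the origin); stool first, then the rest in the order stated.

stool();
translate([18, 43, 438]) stool_2();
translate([300, 0, 0]) house_frame();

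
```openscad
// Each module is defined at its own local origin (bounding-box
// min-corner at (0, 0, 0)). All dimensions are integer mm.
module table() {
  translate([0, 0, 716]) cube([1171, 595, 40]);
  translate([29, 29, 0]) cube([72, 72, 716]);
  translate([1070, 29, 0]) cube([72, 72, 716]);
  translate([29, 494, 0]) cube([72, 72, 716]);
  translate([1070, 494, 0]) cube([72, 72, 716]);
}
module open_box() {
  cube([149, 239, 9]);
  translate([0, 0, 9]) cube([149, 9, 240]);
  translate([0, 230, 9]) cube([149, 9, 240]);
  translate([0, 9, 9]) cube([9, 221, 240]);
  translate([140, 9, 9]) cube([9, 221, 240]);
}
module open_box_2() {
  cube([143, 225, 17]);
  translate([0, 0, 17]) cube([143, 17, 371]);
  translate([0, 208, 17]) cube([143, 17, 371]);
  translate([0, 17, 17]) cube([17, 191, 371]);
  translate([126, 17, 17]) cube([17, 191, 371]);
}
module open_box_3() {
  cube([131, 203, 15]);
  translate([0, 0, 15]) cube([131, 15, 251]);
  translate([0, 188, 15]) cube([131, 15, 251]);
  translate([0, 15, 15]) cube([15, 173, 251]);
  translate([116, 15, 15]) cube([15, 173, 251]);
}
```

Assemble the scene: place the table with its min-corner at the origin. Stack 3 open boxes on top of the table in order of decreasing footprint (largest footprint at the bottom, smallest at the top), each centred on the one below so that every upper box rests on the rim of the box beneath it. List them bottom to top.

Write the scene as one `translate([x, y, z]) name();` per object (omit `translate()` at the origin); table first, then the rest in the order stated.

table();
translate([511, 178, 756]) open_box();
translate([514, 185, 1005]) open_box_2();
translate([520, 196, 1393]) open_box_3();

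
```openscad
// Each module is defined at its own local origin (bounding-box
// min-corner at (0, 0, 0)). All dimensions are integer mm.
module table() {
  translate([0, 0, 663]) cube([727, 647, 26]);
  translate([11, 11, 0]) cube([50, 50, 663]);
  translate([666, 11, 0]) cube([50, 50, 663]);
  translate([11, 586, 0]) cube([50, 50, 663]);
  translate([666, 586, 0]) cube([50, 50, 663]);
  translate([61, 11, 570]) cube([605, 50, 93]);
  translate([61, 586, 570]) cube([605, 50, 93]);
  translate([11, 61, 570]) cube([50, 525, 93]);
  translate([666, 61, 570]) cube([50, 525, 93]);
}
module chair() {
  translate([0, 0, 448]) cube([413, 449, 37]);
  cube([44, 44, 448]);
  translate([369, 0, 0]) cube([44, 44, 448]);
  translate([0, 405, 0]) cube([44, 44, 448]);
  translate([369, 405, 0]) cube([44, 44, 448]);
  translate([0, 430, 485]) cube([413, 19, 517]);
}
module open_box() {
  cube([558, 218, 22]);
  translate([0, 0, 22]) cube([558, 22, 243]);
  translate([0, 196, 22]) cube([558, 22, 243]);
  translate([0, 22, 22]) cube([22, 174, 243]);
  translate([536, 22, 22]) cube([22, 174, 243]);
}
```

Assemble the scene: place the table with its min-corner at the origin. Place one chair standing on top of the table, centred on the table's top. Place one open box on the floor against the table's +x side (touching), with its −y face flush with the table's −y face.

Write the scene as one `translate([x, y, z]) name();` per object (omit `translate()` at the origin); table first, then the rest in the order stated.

table();
translate([157, 99, 689]) chair();
translate([727, 0, 0]) open_box();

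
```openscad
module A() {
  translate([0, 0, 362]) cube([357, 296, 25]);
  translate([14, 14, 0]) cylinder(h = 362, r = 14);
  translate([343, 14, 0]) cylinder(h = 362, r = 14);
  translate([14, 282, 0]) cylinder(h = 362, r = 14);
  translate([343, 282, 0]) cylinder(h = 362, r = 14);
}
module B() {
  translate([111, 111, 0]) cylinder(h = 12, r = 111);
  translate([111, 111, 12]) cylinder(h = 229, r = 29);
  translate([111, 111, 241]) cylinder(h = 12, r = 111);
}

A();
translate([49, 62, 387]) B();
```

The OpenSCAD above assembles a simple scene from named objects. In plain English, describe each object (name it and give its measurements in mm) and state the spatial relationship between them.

A is a four-legged stool. The seat is a 357×296×25 mm slab whose top surface is at z = 387 mm; four round legs, each 28 mm in diameter, run from the floor (z = 0) to the underside of the seat, each leg's axis is inset half a diameter from the nearest pair of seat edges (so the leg's bounding box is flush with the corner).

B is a spool: two coaxial disc flanges of radius 111 mm and thickness 12 mm, joined by a core cylinder of radius 29 mm and height 229 mm. The lower flange rests on z = 0 and the three cylinders share a vertical axis.

The spool is on top of the stool.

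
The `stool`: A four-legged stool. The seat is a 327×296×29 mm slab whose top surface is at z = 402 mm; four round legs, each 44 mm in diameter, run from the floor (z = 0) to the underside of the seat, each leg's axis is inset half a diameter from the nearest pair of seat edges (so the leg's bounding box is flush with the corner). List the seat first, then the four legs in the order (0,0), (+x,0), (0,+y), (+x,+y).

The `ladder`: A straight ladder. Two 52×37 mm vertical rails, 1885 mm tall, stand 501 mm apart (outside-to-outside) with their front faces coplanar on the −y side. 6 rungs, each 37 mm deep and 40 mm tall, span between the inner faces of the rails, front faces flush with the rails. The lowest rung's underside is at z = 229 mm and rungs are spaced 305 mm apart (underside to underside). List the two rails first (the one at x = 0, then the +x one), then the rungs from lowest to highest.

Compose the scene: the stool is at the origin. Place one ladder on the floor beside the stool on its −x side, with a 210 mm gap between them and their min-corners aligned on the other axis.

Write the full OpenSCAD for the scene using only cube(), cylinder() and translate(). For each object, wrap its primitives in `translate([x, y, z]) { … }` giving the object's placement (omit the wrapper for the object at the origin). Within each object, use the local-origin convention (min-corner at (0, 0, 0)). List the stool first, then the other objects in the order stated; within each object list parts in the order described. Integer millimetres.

translate([0, 0, 373]) cube([327, 296, 29]);
translate([22, 22, 0]) cylinder(h = 373, r = 22);
translate([305, 22, 0]) cylinder(h = 373, r = 22);
translate([22, 274, 0]) cylinder(h = 373, r = 22);
translate([305, 274, 0]) cylinder(h = 373, r = 22);
translate([-711, 0, 0]) {
  cube([52, 37, 1885]);
  translate([449, 0, 0]) cube([52, 37, 1885]);
  translate([52, 0, 229]) cube([397, 37, 40]);
  translate([52, 0, 534]) cube([397, 37, 40]);
  translate([52, 0, 839]) cube([397, 37, 40]);
  translate([52, 0, 1144]) cube([397, 37, 40]);
  translate([52, 0, 1449]) cube([397, 37, 40]);
  translate([52, 0, 1754]) cube([397, 37, 40]);
}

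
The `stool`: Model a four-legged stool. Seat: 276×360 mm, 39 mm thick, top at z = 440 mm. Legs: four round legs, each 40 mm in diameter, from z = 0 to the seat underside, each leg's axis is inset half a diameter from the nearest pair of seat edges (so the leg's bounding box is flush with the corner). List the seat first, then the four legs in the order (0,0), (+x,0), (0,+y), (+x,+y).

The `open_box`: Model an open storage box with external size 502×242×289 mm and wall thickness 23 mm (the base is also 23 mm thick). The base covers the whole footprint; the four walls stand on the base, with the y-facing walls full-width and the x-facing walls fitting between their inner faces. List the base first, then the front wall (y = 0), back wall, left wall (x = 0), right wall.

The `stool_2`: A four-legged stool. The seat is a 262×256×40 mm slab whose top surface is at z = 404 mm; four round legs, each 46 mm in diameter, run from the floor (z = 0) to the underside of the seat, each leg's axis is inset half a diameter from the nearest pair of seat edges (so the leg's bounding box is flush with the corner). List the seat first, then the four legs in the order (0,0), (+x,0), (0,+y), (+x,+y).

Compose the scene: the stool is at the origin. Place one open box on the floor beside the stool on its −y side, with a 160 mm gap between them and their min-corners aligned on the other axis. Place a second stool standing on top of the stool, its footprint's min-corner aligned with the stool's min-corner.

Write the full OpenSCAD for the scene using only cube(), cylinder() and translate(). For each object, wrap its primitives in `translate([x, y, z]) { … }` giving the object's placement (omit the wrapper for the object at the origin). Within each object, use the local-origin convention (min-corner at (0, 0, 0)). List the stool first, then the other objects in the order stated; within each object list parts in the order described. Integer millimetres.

translate([0, 0, 401]) cube([276, 360, 39]);
translate([20, 20, 0]) cylinder(h = 401, r = 20);
translate([256, 20, 0]) cylinder(h = 401, r = 20);
translate([20, 340, 0]) cylinder(h = 401, r = 20);
translate([256, 340, 0]) cylinder(h = 401, r = 20);
translate([0, -402, 0]) {
  cube([502, 242, 23]);
  translate([0, 0, 23]) cube([502, 23, 266]);
  translate([0, 219, 23]) cube([502, 23, 266]);
  translate([0, 23, 23]) cube([23, 196, 266]);
  translate([479, 23, 23]) cube([23, 196, 266]);
}
translate([0, 0, 440]) {
  translate([0, 0, 364]) cube([262, 256, 40]);
  translate([23, 23, 0]) cylinder(h = 364, r = 23);
  translate([239, 23, 0]) cylinder(h = 364, r = 23);
  translate([23, 233, 0]) cylinder(h = 364, r = 23);
  translate([239, 233, 0]) cylinder(h = 364, r = 23);
}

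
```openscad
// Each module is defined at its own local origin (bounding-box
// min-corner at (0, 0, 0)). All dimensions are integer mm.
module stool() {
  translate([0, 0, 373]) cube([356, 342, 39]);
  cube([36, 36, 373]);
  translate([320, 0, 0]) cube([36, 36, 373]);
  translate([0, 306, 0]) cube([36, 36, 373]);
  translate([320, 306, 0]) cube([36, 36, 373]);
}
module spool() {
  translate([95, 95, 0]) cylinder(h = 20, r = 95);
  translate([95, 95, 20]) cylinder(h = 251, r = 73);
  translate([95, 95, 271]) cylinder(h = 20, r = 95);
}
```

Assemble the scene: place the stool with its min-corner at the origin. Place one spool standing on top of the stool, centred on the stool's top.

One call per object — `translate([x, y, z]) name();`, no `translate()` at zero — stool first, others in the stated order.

stool();
translate([83, 76, 412]) spool();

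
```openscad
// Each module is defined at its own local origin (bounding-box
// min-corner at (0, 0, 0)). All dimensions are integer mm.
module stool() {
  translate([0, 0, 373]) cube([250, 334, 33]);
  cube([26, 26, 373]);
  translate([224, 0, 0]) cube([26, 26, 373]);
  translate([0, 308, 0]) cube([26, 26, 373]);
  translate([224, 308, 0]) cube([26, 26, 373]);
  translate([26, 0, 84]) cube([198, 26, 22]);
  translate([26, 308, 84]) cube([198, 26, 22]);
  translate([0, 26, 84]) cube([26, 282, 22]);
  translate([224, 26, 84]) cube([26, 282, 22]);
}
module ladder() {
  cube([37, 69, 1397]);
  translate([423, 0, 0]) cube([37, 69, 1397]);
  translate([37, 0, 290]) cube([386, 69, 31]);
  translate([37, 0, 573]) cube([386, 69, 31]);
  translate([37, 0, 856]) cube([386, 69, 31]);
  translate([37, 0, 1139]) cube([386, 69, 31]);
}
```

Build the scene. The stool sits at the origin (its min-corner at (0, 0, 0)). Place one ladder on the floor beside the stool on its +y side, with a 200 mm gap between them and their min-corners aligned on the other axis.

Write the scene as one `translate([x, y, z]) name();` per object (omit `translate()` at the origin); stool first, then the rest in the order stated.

stool();
translate([0, 534, 0]) ladder();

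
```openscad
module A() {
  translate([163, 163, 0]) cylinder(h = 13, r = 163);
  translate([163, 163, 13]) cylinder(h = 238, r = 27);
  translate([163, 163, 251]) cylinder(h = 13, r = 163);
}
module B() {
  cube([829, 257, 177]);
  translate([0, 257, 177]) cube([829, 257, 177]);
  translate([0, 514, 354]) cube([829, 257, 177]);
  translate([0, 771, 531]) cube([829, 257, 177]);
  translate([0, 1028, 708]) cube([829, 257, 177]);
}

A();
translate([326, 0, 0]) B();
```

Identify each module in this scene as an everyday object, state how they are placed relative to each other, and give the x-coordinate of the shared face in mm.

The spool's +x face and the staircase's −x face are both at x = 326 mm.

A is a spool. B is a staircase. The staircase is against the spool's +x side, with their −y faces flush. The x-coordinate of the shared face is 326 mm.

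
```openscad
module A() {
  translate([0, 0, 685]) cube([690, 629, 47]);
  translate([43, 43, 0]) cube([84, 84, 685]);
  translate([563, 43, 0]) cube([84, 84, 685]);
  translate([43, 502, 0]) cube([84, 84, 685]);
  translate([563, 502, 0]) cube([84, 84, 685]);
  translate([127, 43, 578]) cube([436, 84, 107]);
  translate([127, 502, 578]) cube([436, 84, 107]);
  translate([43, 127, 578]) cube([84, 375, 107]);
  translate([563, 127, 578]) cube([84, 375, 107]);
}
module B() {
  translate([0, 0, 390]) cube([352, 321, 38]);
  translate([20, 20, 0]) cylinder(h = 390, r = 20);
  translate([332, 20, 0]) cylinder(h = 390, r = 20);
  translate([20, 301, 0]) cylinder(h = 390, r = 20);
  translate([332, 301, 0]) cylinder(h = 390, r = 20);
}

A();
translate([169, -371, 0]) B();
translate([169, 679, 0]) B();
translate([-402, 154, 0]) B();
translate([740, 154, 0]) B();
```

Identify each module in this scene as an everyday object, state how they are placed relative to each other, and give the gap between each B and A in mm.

Each stool's nearest face is 50 mm from the table's bounding box.

A is a table. B is a stool. Four stools sit around the table at the −y, +y, −x, +x sides. The gap between each stool and the table is 50 mm.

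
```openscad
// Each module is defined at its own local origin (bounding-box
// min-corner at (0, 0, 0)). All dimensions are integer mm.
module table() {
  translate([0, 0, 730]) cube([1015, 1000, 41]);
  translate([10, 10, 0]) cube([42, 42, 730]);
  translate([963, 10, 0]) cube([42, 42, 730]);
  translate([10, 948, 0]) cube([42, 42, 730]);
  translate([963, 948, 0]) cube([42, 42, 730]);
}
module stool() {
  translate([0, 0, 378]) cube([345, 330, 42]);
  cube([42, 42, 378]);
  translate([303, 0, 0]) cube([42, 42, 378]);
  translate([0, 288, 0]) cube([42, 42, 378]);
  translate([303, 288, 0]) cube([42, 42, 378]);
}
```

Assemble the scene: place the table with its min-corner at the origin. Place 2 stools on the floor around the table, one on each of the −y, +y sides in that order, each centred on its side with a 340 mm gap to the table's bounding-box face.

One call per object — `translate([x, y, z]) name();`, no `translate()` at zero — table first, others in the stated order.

table();
translate([335, -670, 0]) stool();
translate([335, 1340, 0]) stool();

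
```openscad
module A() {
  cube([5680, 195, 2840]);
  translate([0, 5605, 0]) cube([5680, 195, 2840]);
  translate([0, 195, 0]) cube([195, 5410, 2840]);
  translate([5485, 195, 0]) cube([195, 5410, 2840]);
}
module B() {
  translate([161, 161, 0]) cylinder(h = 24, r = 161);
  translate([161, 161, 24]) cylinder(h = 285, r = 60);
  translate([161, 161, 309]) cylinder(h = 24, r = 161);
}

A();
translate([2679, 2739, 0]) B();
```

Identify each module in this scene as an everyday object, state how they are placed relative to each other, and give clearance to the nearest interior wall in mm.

Clearances: x = 2484, y = 2544; minimum 2484 mm.

A is a house frame. B is a spool. The spool sits inside the house frame, centred. The clearance to the nearest interior wall is 2484 mm.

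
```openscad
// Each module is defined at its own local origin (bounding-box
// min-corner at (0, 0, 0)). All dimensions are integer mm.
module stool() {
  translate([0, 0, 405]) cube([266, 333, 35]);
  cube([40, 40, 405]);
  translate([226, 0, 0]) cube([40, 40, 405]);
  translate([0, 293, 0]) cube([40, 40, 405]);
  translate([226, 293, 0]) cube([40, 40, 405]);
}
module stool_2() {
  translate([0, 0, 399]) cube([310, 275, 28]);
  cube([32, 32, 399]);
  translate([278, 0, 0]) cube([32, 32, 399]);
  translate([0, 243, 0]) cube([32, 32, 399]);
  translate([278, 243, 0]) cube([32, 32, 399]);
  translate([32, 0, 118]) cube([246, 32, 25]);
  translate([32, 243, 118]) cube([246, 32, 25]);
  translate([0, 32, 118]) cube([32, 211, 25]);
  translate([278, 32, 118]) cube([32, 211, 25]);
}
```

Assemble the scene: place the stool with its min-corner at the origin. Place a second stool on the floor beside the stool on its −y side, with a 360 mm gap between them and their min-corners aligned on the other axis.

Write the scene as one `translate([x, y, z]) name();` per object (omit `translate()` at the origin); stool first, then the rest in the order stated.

stool();
translate([0, -635, 0]) stool_2();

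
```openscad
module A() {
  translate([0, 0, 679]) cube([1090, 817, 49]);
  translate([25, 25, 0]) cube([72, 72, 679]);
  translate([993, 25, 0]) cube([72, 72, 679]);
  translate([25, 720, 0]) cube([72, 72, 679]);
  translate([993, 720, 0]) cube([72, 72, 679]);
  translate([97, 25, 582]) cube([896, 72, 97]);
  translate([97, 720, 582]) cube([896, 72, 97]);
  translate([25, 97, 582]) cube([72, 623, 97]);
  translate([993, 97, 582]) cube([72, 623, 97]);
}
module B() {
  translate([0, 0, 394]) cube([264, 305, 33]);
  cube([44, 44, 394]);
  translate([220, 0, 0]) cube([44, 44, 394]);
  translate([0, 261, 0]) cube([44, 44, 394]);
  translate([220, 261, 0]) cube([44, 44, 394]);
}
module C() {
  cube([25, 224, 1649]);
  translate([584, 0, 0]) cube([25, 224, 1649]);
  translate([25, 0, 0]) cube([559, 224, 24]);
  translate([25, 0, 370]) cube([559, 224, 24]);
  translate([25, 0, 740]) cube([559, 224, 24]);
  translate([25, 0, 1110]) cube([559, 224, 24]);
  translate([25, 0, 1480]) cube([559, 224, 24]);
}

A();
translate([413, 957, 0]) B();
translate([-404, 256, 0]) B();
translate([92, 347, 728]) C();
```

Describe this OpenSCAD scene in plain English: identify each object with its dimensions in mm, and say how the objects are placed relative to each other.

A is a table with a 1090×817 mm rectangular top, 49 mm thick, top surface at z = 728 mm, supported by four 72×72 mm square legs, each inset 25 mm from the nearest pair of top edges, running from the floor. Four apron rails, 72 mm thick and 97 mm tall, run between adjacent legs with their top edges flush with the underside of the top and their outer faces flush with the legs' outer faces.

B is a four-legged stool. The seat is a 264×305×33 mm slab whose top surface is at z = 427 mm; four square legs, each 44×44 mm in cross-section, run from the floor (z = 0) to the underside of the seat, each flush with a corner of the seat.

C is a bookshelf 609 mm wide overall, 224 mm deep and 1649 mm tall. The two sides are 25 mm thick vertical panels. 5 horizontal shelves of 24 mm thickness span between the inner faces of the sides; the lowest shelf sits on the floor and shelves are stacked with a clear vertical gap of 346 mm between each pair.

Two stools sit around the table at the +y, −x sides. The bookshelf is on top of the table.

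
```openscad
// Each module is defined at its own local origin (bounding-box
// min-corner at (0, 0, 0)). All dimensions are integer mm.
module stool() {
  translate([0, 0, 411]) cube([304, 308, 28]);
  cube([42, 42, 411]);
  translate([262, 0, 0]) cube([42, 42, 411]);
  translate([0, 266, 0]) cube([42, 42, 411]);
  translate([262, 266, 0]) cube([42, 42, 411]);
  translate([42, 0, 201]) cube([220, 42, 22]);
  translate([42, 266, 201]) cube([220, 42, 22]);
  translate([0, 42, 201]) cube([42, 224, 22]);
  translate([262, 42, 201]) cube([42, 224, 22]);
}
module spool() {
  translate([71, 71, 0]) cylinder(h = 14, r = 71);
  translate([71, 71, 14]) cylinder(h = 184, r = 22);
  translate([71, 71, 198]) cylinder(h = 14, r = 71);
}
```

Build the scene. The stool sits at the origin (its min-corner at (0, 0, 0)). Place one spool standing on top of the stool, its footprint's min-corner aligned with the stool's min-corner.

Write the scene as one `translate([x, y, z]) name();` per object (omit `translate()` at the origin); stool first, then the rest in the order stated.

stool();
translate([0, 0, 439]) spool();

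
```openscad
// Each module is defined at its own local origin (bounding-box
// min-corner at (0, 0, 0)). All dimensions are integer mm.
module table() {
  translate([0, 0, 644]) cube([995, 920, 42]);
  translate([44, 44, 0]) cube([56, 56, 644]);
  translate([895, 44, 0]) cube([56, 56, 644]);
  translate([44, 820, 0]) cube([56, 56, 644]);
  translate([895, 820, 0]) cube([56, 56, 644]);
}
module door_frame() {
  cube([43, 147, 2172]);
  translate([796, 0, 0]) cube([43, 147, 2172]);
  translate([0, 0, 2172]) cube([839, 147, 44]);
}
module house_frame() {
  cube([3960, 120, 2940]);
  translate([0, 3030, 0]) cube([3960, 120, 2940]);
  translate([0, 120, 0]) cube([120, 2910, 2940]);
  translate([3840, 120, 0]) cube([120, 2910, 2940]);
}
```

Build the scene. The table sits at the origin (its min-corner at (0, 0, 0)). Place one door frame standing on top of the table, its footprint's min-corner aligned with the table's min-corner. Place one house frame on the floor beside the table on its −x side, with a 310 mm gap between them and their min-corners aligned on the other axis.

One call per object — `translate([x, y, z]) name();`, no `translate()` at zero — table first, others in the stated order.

table();
translate([0, 0, 686]) door_frame();
translate([-4270, 0, 0]) house_frame();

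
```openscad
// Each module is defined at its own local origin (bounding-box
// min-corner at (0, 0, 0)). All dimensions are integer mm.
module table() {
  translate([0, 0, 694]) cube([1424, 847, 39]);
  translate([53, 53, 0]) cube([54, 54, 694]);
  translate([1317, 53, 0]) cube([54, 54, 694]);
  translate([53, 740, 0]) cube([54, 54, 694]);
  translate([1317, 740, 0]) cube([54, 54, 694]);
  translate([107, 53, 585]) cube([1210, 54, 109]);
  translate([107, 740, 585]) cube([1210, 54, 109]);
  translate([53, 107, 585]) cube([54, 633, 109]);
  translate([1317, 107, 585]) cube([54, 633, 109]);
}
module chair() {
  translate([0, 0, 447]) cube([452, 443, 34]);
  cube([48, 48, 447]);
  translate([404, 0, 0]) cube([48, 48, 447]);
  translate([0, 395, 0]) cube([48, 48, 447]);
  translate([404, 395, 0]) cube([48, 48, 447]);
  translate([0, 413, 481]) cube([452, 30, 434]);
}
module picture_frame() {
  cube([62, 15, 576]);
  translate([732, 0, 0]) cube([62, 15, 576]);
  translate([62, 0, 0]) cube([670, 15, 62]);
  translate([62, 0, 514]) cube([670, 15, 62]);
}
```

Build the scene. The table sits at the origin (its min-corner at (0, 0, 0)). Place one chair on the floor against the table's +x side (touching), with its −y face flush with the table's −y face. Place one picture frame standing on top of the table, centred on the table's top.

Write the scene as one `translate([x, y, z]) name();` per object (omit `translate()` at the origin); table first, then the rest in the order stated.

table();
translate([1424, 0, 0]) chair();
translate([315, 416, 733]) picture_frame();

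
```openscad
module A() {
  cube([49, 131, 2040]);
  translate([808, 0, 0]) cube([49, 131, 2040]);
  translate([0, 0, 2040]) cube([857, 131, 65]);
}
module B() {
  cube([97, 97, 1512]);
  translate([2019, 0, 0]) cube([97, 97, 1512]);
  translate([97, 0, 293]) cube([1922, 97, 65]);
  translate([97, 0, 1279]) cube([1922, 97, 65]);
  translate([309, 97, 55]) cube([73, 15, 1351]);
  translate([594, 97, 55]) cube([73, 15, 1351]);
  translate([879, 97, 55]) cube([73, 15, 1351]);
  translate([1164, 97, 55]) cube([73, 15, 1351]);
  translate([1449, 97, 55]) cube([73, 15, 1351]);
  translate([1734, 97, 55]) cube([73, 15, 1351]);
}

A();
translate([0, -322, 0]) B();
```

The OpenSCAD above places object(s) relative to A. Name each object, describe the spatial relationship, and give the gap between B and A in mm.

The fence section's nearest face is 210 mm from the door frame's −y face.

A is a door frame. B is a fence section. The fence section is on the floor beside the door frame on its −y side. The gap between the fence section and the door frame is 210 mm.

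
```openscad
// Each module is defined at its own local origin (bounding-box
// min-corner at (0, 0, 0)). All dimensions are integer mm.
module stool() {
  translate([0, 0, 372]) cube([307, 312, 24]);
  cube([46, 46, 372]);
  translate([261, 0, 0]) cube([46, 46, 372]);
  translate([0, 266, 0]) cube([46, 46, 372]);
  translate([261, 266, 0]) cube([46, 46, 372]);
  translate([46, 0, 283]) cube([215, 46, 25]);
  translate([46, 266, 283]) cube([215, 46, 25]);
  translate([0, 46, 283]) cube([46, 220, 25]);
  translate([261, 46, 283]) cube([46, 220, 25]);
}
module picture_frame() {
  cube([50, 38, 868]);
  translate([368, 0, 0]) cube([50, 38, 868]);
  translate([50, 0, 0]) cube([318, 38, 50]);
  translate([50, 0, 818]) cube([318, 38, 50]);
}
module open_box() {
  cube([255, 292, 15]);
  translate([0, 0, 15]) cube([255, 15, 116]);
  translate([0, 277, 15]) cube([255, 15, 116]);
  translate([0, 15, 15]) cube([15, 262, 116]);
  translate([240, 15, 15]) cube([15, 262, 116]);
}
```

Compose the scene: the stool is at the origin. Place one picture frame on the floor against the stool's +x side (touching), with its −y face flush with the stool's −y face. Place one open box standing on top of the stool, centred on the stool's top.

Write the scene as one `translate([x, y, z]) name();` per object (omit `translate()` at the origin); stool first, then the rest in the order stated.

stool();
translate([307, 0, 0]) picture_frame();
translate([26, 10, 396]) open_box();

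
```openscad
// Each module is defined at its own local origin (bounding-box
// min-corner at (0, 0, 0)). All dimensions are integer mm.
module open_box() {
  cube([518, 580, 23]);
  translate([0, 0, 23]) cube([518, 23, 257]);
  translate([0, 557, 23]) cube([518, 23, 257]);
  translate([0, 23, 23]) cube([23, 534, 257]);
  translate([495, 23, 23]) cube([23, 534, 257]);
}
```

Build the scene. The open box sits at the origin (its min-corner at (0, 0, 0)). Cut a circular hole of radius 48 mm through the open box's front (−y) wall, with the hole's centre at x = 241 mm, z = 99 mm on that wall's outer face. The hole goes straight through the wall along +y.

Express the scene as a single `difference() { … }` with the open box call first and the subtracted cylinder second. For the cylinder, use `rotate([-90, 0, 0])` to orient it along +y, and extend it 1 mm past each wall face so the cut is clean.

difference() {
  open_box();
  translate([241, -1, 99]) rotate([-90, 0, 0]) cylinder(h = 25, r = 48);
}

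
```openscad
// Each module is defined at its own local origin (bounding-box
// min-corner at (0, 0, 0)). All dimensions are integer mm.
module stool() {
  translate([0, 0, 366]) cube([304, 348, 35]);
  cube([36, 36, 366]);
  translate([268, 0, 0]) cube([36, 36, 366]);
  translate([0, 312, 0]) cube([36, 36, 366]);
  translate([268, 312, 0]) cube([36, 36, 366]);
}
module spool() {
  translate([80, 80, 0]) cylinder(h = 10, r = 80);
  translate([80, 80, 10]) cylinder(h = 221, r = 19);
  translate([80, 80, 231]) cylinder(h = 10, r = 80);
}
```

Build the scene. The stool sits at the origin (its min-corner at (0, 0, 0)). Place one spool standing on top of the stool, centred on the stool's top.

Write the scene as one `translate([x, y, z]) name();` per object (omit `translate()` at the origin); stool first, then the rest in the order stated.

stool();
translate([72, 94, 401]) spool();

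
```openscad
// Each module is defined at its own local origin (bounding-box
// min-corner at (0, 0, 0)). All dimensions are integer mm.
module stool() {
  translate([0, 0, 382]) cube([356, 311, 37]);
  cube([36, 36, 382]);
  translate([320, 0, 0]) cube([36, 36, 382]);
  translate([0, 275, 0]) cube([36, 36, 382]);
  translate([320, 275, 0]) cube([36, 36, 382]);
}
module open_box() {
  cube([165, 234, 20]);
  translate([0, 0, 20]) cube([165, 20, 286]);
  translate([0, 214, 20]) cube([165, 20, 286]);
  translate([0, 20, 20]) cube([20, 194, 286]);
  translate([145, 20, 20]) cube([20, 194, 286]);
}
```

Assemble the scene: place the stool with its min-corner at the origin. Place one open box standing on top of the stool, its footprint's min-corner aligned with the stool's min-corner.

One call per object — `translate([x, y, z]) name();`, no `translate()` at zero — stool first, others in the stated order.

stool();
translate([0, 0, 419]) open_box();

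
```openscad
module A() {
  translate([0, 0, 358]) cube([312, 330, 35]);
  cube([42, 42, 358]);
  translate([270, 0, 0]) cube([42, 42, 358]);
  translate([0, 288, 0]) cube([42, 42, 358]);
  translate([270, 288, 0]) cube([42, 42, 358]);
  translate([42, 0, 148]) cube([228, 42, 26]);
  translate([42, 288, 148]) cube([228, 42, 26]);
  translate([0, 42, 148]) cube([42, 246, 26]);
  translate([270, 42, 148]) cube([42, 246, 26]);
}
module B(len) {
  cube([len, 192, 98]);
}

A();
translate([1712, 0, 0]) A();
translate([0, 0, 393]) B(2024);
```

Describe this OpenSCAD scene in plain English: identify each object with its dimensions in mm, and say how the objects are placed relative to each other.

A is a four-legged stool. The seat is a 312×330×35 mm slab whose top surface is at z = 393 mm; four square legs, each 42×42 mm in cross-section, run from the floor (z = 0) to the underside of the seat, each flush with a corner of the seat. Four stretchers, 42 mm wide and 26 mm tall, connect adjacent legs with their undersides at z = 148 mm, each running between the inner faces of the legs it joins and aligned with the legs' outer faces on the other axis.

B is a rectangular beam 2024 mm long (x), 192 mm deep (y), 98 mm thick (z).

The beam spans the tops of two stools placed 1400 mm apart, resting at z = 393 mm.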